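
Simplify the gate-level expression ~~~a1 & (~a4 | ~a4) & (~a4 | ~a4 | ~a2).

~~~a1 & (~a4 | ~a4) & (~a4 | ~a4 | ~a2)
= ~~~a1 & (~a4 | ~a4)   (absorption)
= ~~~a1 & ~a4   (idempotence)
= ~a1 & ~a4   (double negation)

~a1 & ~a4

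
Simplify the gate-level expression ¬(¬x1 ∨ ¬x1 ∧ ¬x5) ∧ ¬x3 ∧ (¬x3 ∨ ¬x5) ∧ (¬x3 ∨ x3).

x1 ∧ ¬x3

¬(¬x1 ∨ ¬x1 ∧ ¬x5) ∧ ¬x3 ∧ (¬x3 ∨ ¬x5) ∧ (¬x3 ∨ x3)
= ¬(¬x1 ∨ ¬x1 ∧ ¬x5) ∧ ¬x3 ∧ (¬x3 ∨ x3)   — absorption
= ¬¬x1 ∧ ¬x3 ∧ (¬x3 ∨ x3)   — absorption
= x1 ∧ ¬x3 ∧ (¬x3 ∨ x3)   — double negation
= x1 ∧ ¬x3   — complement / identity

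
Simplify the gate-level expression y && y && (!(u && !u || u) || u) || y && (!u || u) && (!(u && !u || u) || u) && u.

y && y && (!(u && !u || u) || u) || y && (!u || u) && (!(u && !u || u) || u) && u
= y && y && (!(u && !u || u) || u) || y && (!(u && !u || u) || u) && u
= (y || u) && y && (!(u && !u || u) || u)
= (y || u) && y && (!u || u)
= (y || u) && y
= y

y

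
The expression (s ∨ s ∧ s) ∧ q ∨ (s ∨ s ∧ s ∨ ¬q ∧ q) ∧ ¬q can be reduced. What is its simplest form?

(s ∨ s ∧ s) ∧ q ∨ (s ∨ s ∧ s ∨ ¬q ∧ q) ∧ ¬q
= (s ∨ s ∧ s) ∧ q ∨ (s ∨ s ∧ s) ∧ ¬q   (complement / identity)
= s ∨ s ∧ s   (distribution)
= s ∨ s   (idempotence)
= s   (idempotence)

s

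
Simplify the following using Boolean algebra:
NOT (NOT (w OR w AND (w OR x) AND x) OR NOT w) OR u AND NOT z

NOT (NOT (w OR w AND (w OR x) AND x) OR NOT w) OR u AND NOT z
= (w OR w AND (w OR x) AND x) AND w OR u AND NOT z
= (w OR w AND x) AND w OR u AND NOT z
= w AND w OR u AND NOT z
= w OR u AND NOT z

w OR u AND NOT z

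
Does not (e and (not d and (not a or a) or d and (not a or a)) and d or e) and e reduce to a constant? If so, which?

not (e and (not d and (not a or a) or d and (not a or a)) and d or e) and e
= not (e and (not a or a) and d or e) and e   (distribution)
= not (e and d or e) and e   (complement / identity)
= not e and e   (absorption)
= False   (complement)

yes, False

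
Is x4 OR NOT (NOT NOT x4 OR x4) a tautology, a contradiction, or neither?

tautology

x4 OR NOT (NOT NOT x4 OR x4)
= x4 OR NOT (x4 OR x4)
= x4 OR NOT x4
= TRUE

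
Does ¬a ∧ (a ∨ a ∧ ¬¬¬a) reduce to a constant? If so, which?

yes, False

¬a ∧ (a ∨ a ∧ ¬¬¬a)
= ¬a ∧ (a ∨ a ∧ ¬a)
= ¬a ∧ a
= False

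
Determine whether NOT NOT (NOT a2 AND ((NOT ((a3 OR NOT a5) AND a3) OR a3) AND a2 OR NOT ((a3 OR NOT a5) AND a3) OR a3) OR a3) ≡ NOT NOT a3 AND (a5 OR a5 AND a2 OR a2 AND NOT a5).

No

E1: NOT NOT (NOT a2 AND ((NOT ((a3 OR NOT a5) AND a3) OR a3) AND a2 OR NOT ((a3 OR NOT a5) AND a3) OR a3) OR a3)
    = NOT NOT (NOT a2 AND (NOT ((a3 OR NOT a5) AND a3) OR a3) OR a3)   (absorption)
    = NOT NOT (NOT a2 AND (NOT a3 OR a3) OR a3)   (absorption)
    = NOT a2 AND (NOT a3 OR a3) OR a3   (double negation)
    = NOT a2 OR a3   (complement / identity)
E2: NOT NOT a3 AND (a5 OR a5 AND a2 OR a2 AND NOT a5)
    = NOT NOT a3 AND (a5 OR a2)   (distribution)
    = a3 AND (a5 OR a2)   (double negation)
These differ: at a2=0, a3=0, a5=0, E1 = 1 but E2 = 0.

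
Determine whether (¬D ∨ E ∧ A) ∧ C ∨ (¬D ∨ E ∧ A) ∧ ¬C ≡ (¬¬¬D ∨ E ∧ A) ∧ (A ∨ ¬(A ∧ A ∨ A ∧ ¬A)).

E1: (¬D ∨ E ∧ A) ∧ C ∨ (¬D ∨ E ∧ A) ∧ ¬C
    = ¬D ∨ E ∧ A   — distribution
E2: (¬¬¬D ∨ E ∧ A) ∧ (A ∨ ¬(A ∧ A ∨ A ∧ ¬A))
    = (¬¬¬D ∨ E ∧ A) ∧ (A ∨ ¬A)   — distribution
    = ¬¬¬D ∨ E ∧ A   — complement / identity
    = ¬D ∨ E ∧ A   — double negation
Both reduce to ¬D ∨ E ∧ A, so they are equivalent.

Yes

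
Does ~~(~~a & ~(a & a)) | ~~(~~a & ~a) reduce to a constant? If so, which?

yes, False

~~(~~a & ~(a & a)) | ~~(~~a & ~a)
= ~~(~~a & ~a) | ~~(~~a & ~a)   (idempotence)
= ~~(~~a & ~a)   (idempotence)
= ~~a & ~a   (double negation)
= a & ~a   (double negation)
= 0   (complement)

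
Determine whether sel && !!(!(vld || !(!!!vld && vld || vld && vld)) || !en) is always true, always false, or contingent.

sel && !!(!(vld || !(!!!vld && vld || vld && vld)) || !en)
= sel && !!(!(vld || !(!vld && vld || vld && vld)) || !en)   — double negation
= sel && !!(!(vld || !vld) || !en)   — distribution
= sel && !((vld || !vld) && en)   — De Morgan
= sel && !en   — complement / identity
This depends on en, sel, so it is not a constant.

contingent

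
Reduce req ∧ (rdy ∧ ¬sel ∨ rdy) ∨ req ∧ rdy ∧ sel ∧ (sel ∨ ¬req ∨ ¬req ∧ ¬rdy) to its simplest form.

req ∧ rdy

req ∧ (rdy ∧ ¬sel ∨ rdy) ∨ req ∧ rdy ∧ sel ∧ (sel ∨ ¬req ∨ ¬req ∧ ¬rdy)
= req ∧ rdy ∨ req ∧ rdy ∧ sel ∧ (sel ∨ ¬req ∨ ¬req ∧ ¬rdy)   [absorption]
= req ∧ rdy ∨ req ∧ rdy ∧ sel ∧ (sel ∨ ¬req)   [absorption]
= req ∧ rdy ∨ req ∧ rdy ∧ sel   [absorption]
= req ∧ rdy   [absorption]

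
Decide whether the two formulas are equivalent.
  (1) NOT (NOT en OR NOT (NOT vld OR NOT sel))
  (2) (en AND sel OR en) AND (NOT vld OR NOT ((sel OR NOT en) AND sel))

Yes

E1: NOT (NOT en OR NOT (NOT vld OR NOT sel))
    = en AND (NOT vld OR NOT sel)
E2: (en AND sel OR en) AND (NOT vld OR NOT ((sel OR NOT en) AND sel))
    = en AND (NOT vld OR NOT ((sel OR NOT en) AND sel))
    = en AND (NOT vld OR NOT sel)
Both reduce to en AND (NOT vld OR NOT sel), so they are equivalent.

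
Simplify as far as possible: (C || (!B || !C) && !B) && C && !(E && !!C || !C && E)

(C || (!B || !C) && !B) && C && !(E && !!C || !C && E)
= (C || !B) && C && !(E && !!C || !C && E)
= (C || !B) && C && !(E && C || !C && E)
= C && !(E && C || !C && E)
= C && !E

C && !E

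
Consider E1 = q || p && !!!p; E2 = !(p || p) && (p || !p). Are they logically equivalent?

No

E1: q || p && !!!p
    = q || p && !p
    = q
E2: !(p || p) && (p || !p)
    = !(p || p)
    = !p
These differ: at p=0, q=0, E1 = 0 but E2 = 1.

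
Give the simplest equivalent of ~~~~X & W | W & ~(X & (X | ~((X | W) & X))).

~~~~X & W | W & ~(X & (X | ~((X | W) & X)))
= ~~~~X & W | W & ~(X & (X | ~X))   — absorption
= ~~~~X & W | W & ~X   — complement / identity
= ~~X & W | W & ~X   — double negation
= X & W | W & ~X   — double negation
= W   — distribution

W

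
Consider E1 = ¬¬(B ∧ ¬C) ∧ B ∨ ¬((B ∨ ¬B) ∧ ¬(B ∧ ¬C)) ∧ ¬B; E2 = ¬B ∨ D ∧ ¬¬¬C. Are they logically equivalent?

E1: ¬¬(B ∧ ¬C) ∧ B ∨ ¬((B ∨ ¬B) ∧ ¬(B ∧ ¬C)) ∧ ¬B
    = ¬¬(B ∧ ¬C) ∧ B ∨ ¬¬(B ∧ ¬C) ∧ ¬B   (complement / identity)
    = ¬¬(B ∧ ¬C)   (distribution)
    = B ∧ ¬C   (double negation)
E2: ¬B ∨ D ∧ ¬¬¬C
    = ¬B ∨ D ∧ ¬C   (double negation)
These differ: at B=0, C=0, D=1, E1 = 0 but E2 = 1.

No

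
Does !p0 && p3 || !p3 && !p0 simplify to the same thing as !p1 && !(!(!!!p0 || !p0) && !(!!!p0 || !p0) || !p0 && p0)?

E1: !p0 && p3 || !p3 && !p0
    = !p0   (distribution)
E2: !p1 && !(!(!!!p0 || !p0) && !(!!!p0 || !p0) || !p0 && p0)
    = !p1 && !(!(!!!p0 || !p0) || !p0 && p0)   (idempotence)
    = !p1 && !(!!p0 && p0 || !p0 && p0)   (De Morgan)
    = !p1 && !(p0 && p0 || !p0 && p0)   (double negation)
    = !p1 && !p0   (distribution)
These differ: at p0=0, p1=1, p3=0, E1 = 1 but E2 = 0.

No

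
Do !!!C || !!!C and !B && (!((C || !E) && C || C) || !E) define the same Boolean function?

E1: !!!C || !!!C
    = !!!C
    = !C
E2: !B && (!((C || !E) && C || C) || !E)
    = !B && (!(C || C) || !E)
    = !B && (!C || !E)
These differ: at B=1, C=0, E=0, E1 = 1 but E2 = 0.

No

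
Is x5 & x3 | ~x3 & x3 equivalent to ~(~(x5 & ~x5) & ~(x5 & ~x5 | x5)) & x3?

Yes

E1: x5 & x3 | ~x3 & x3
    = x5 & x3   [complement / identity]
E2: ~(~(x5 & ~x5) & ~(x5 & ~x5 | x5)) & x3
    = ~(~(x5 & ~x5) & ~x5) & x3   [complement / identity]
    = (x5 & ~x5 | x5) & x3   [De Morgan]
    = x5 & x3   [complement / identity]
Both reduce to x5 & x3, so they are equivalent.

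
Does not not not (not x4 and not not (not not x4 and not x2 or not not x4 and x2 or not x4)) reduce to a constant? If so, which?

not not not (not x4 and not not (not not x4 and not x2 or not not x4 and x2 or not x4))
= not (not x4 and not not (not not x4 and not x2 or not not x4 and x2 or not x4))   [double negation]
= not (not x4 and not not (not not x4 or not x4))   [distribution]
= not (not x4 and not (not x4 and x4))   [De Morgan]
= x4 or not x4 and x4   [De Morgan]
= x4   [complement / identity]
This depends on x4, so it is not a constant.

no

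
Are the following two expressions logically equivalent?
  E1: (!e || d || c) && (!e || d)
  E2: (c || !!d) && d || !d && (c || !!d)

E1: (!e || d || c) && (!e || d)
    = !e || d   — absorption
E2: (c || !!d) && d || !d && (c || !!d)
    = c || !!d   — distribution
    = c || d   — double negation
These differ: at c=0, d=0, e=0, E1 = 1 but E2 = 0.

No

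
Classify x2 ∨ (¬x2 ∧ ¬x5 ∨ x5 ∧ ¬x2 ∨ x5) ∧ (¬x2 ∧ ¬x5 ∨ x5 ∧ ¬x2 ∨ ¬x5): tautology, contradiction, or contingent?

tautology

x2 ∨ (¬x2 ∧ ¬x5 ∨ x5 ∧ ¬x2 ∨ x5) ∧ (¬x2 ∧ ¬x5 ∨ x5 ∧ ¬x2 ∨ ¬x5)
= x2 ∨ ¬x2 ∧ ¬x5 ∨ x5 ∧ ¬x2 ∨ x5 ∧ ¬x5   [distribution]
= x2 ∨ ¬x2 ∨ x5 ∧ ¬x5   [distribution]
= x2 ∨ ¬x2   [complement / identity]
= True   [complement]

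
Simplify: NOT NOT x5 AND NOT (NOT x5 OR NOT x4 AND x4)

NOT NOT x5 AND NOT (NOT x5 OR NOT x4 AND x4)
= NOT NOT x5 AND NOT NOT x5
= NOT NOT x5
= x5

x5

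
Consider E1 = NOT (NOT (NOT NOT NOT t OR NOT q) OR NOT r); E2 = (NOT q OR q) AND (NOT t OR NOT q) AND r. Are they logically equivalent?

Yes

E1: NOT (NOT (NOT NOT NOT t OR NOT q) OR NOT r)
    = NOT (NOT (NOT t OR NOT q) OR NOT r)   (double negation)
    = (NOT t OR NOT q) AND r   (De Morgan)
E2: (NOT q OR q) AND (NOT t OR NOT q) AND r
    = (NOT t OR NOT q) AND r   (complement / identity)
Both reduce to (NOT t OR NOT q) AND r, so they are equivalent.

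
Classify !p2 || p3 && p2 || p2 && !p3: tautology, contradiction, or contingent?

tautology

!p2 || p3 && p2 || p2 && !p3
= !p2 || p2
= true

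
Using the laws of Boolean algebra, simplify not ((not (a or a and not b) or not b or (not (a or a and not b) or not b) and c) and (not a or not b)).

not ((not (a or a and not b) or not b or (not (a or a and not b) or not b) and c) and (not a or not b))
= not ((not (a or a and not b) or not b) and (not a or not b))   [absorption]
= not ((not a or not b) and (not a or not b))   [absorption]
= not (not a or not b)   [idempotence]
= a and b   [De Morgan]

a and b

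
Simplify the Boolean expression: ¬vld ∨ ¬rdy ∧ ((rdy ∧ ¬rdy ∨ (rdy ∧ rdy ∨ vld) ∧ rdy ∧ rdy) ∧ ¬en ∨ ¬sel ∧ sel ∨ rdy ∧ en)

¬vld

¬vld ∨ ¬rdy ∧ ((rdy ∧ ¬rdy ∨ (rdy ∧ rdy ∨ vld) ∧ rdy ∧ rdy) ∧ ¬en ∨ ¬sel ∧ sel ∨ rdy ∧ en)
= ¬vld ∨ ¬rdy ∧ ((rdy ∧ ¬rdy ∨ rdy ∧ rdy) ∧ ¬en ∨ ¬sel ∧ sel ∨ rdy ∧ en)   [absorption]
= ¬vld ∨ ¬rdy ∧ (rdy ∧ ¬en ∨ ¬sel ∧ sel ∨ rdy ∧ en)   [distribution]
= ¬vld ∨ ¬rdy ∧ (rdy ∧ ¬en ∨ rdy ∧ en)   [complement / identity]
= ¬vld ∨ ¬rdy ∧ rdy   [distribution]
= ¬vld   [complement / identity]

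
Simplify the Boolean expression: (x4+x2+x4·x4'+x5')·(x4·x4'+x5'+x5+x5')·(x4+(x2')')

x4+x2

(x4+x2+x4·x4'+x5')·(x4·x4'+x5'+x5+x5')·(x4+(x2')')
= (x4+x2+x4·x4'+x5')·(x4·x4'+x5'+x5+x5')·(x4+x2)   [double negation]
= ((x4+x2)·(x5+x5')+x4·x4'+x5')·(x4+x2)   [distribution]
= ((x4+x2)·(x5+x5')+x5')·(x4+x2)   [complement / identity]
= (x4+x2+x5')·(x4+x2)   [complement / identity]
= x4+x2   [absorption]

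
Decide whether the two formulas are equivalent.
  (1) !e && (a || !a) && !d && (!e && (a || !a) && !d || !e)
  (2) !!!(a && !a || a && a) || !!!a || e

No

E1: !e && (a || !a) && !d && (!e && (a || !a) && !d || !e)
    = !e && (a || !a) && !d   (absorption)
    = !e && !d   (complement / identity)
E2: !!!(a && !a || a && a) || !!!a || e
    = !!!a || !!!a || e   (distribution)
    = !!!a || e   (idempotence)
    = !a || e   (double negation)
These differ: at a=0, d=1, e=1, E1 = 0 but E2 = 1.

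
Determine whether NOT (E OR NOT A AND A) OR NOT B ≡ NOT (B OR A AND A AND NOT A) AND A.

E1: NOT (E OR NOT A AND A) OR NOT B
    = NOT E OR NOT B   (complement / identity)
E2: NOT (B OR A AND A AND NOT A) AND A
    = NOT (B OR A AND NOT A) AND A   (idempotence)
    = NOT B AND A   (complement / identity)
These differ: at A=0, B=0, E=0, E1 = 1 but E2 = 0.

No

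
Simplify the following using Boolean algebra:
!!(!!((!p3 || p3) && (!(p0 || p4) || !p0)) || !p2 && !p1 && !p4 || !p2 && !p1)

!p0 || !p2 && !p1

!!(!!((!p3 || p3) && (!(p0 || p4) || !p0)) || !p2 && !p1 && !p4 || !p2 && !p1)
= !!(!!(!(p0 || p4) || !p0) || !p2 && !p1 && !p4 || !p2 && !p1)   (complement / identity)
= !!(!!(!(p0 || p4) || !p0) || !p2 && !p1)   (absorption)
= !!(!((p0 || p4) && p0) || !p2 && !p1)   (De Morgan)
= !!(!p0 || !p2 && !p1)   (absorption)
= !p0 || !p2 && !p1   (double negation)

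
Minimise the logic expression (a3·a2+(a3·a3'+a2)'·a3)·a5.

a3·a5

(a3·a2+(a3·a3'+a2)'·a3)·a5
= (a3·a2+a2'·a3)·a5   (complement / identity)
= a3·a5   (distribution)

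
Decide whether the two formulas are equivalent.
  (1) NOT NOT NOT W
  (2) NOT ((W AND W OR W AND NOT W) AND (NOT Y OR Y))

Yes

E1: NOT NOT NOT W
    = NOT W
E2: NOT ((W AND W OR W AND NOT W) AND (NOT Y OR Y))
    = NOT (W AND (NOT Y OR Y))
    = NOT W
Both reduce to NOT W, so they are equivalent.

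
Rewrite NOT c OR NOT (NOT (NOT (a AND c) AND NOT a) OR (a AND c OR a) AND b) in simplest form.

NOT c OR NOT (NOT (NOT (a AND c) AND NOT a) OR (a AND c OR a) AND b)
= NOT c OR NOT (a AND c OR a OR (a AND c OR a) AND b)
= NOT c OR NOT (a AND c OR a)
= NOT c OR NOT a

NOT c OR NOT a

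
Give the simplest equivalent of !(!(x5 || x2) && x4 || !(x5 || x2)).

x5 || x2

!(!(x5 || x2) && x4 || !(x5 || x2))
= !!(x5 || x2)
= x5 || x2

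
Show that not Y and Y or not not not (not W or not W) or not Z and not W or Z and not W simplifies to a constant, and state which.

True

not Y and Y or not not not (not W or not W) or not Z and not W or Z and not W
= not not not (not W or not W) or not Z and not W or Z and not W   [complement / identity]
= not not not not W or not Z and not W or Z and not W   [idempotence]
= not not not not W or not W   [distribution]
= not not W or not W   [double negation]
= W or not W   [double negation]
= True   [complement]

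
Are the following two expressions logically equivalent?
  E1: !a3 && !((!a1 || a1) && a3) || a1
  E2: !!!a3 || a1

E1: !a3 && !((!a1 || a1) && a3) || a1
    = !a3 && !a3 || a1   [complement / identity]
    = !a3 || a1   [idempotence]
E2: !!!a3 || a1
    = !a3 || a1   [double negation]
Both reduce to !a3 || a1, so they are equivalent.

Yes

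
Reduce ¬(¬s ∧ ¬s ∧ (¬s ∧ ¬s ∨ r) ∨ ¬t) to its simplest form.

s ∧ t

¬(¬s ∧ ¬s ∧ (¬s ∧ ¬s ∨ r) ∨ ¬t)
= ¬(¬s ∧ ¬s ∨ ¬t)
= ¬(¬s ∨ ¬t)
= s ∧ t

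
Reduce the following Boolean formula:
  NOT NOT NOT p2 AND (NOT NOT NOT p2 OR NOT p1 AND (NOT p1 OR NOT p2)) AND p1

NOT NOT NOT p2 AND (NOT NOT NOT p2 OR NOT p1 AND (NOT p1 OR NOT p2)) AND p1
= NOT NOT NOT p2 AND (NOT NOT NOT p2 OR NOT p1) AND p1   — absorption
= NOT NOT NOT p2 AND p1   — absorption
= NOT p2 AND p1   — double negation

NOT p2 AND p1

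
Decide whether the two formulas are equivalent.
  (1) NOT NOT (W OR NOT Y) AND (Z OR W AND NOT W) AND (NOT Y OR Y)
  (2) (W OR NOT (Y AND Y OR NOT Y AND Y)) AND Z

Yes

E1: NOT NOT (W OR NOT Y) AND (Z OR W AND NOT W) AND (NOT Y OR Y)
    = NOT NOT (W OR NOT Y) AND Z AND (NOT Y OR Y)   [complement / identity]
    = (W OR NOT Y) AND Z AND (NOT Y OR Y)   [double negation]
    = (W OR NOT Y) AND Z   [complement / identity]
E2: (W OR NOT (Y AND Y OR NOT Y AND Y)) AND Z
    = (W OR NOT Y) AND Z   [distribution]
Both reduce to (W OR NOT Y) AND Z, so they are equivalent.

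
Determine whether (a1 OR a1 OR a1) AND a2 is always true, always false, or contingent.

(a1 OR a1 OR a1) AND a2
= (a1 OR a1) AND a2   (idempotence)
= a1 AND a2   (idempotence)
This depends on a1, a2, so it is not a constant.

contingent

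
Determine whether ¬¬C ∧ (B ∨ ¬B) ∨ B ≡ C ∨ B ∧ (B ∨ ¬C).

Yes

E1: ¬¬C ∧ (B ∨ ¬B) ∨ B
    = C ∧ (B ∨ ¬B) ∨ B   (double negation)
    = C ∨ B   (complement / identity)
E2: C ∨ B ∧ (B ∨ ¬C)
    = C ∨ B   (absorption)
Both reduce to C ∨ B, so they are equivalent.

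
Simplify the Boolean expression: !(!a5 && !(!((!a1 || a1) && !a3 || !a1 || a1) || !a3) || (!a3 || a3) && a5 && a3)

!a3

!(!a5 && !(!((!a1 || a1) && !a3 || !a1 || a1) || !a3) || (!a3 || a3) && a5 && a3)
= !(!a5 && !(!(!a1 || a1) || !a3) || (!a3 || a3) && a5 && a3)
= !(!a5 && !(!(!a1 || a1) || !a3) || a5 && a3)
= !(!a5 && (!a1 || a1) && a3 || a5 && a3)
= !(!a5 && a3 || a5 && a3)
= !a3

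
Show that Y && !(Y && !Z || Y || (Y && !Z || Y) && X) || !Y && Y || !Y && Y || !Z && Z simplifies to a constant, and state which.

Y && !(Y && !Z || Y || (Y && !Z || Y) && X) || !Y && Y || !Y && Y || !Z && Z
= Y && !(Y && !Z || Y || (Y && !Z || Y) && X) || !Y && Y || !Z && Z   (complement / identity)
= Y && !(Y && !Z || Y) || !Y && Y || !Z && Z   (absorption)
= Y && !(Y && !Z || Y) || !Y && Y   (complement / identity)
= Y && !Y || !Y && Y   (absorption)
= !Y && Y   (complement / identity)
= false   (complement)

false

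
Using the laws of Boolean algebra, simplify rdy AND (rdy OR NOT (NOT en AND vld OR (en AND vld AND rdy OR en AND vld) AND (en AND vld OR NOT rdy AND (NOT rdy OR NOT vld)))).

rdy

rdy AND (rdy OR NOT (NOT en AND vld OR (en AND vld AND rdy OR en AND vld) AND (en AND vld OR NOT rdy AND (NOT rdy OR NOT vld))))
= rdy AND (rdy OR NOT (NOT en AND vld OR en AND vld AND (en AND vld OR NOT rdy AND (NOT rdy OR NOT vld))))   (absorption)
= rdy AND (rdy OR NOT (NOT en AND vld OR en AND vld AND (en AND vld OR NOT rdy)))   (absorption)
= rdy AND (rdy OR NOT (NOT en AND vld OR en AND vld))   (absorption)
= rdy AND (rdy OR NOT vld)   (distribution)
= rdy   (absorption)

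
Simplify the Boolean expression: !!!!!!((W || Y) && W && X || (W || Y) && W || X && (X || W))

W || X

!!!!!!((W || Y) && W && X || (W || Y) && W || X && (X || W))
= !!!!!!((W || Y) && W || X && (X || W))   [absorption]
= !!!!!!(W || X && (X || W))   [absorption]
= !!!!!!(W || X)   [absorption]
= !!!!(W || X)   [double negation]
= !!(W || X)   [double negation]
= W || X   [double negation]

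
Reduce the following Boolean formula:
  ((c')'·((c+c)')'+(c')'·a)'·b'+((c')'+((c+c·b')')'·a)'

c'

((c')'·((c+c)')'+(c')'·a)'·b'+((c')'+((c+c·b')')'·a)'
= ((c')'·(c')'+(c')'·a)'·b'+((c')'+((c+c·b')')'·a)'
= ((c')'+(c')'·a)'·b'+((c')'+((c+c·b')')'·a)'
= ((c')'+(c')'·a)'·b'+((c')'+(c')'·a)'
= ((c')'+(c')'·a)'
= ((c')')'
= c'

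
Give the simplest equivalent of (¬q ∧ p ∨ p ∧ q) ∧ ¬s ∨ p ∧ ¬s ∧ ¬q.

p ∧ ¬s

(¬q ∧ p ∨ p ∧ q) ∧ ¬s ∨ p ∧ ¬s ∧ ¬q
= p ∧ ¬s ∨ p ∧ ¬s ∧ ¬q   — distribution
= p ∧ ¬s   — absorption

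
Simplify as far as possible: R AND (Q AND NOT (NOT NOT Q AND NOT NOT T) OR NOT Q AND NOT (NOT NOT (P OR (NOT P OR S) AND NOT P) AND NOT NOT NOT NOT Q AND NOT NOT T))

R AND (Q AND NOT (NOT NOT Q AND NOT NOT T) OR NOT Q AND NOT (NOT NOT (P OR (NOT P OR S) AND NOT P) AND NOT NOT NOT NOT Q AND NOT NOT T))
= R AND (Q AND NOT (NOT NOT Q AND NOT NOT T) OR NOT Q AND NOT (NOT NOT (P OR (NOT P OR S) AND NOT P) AND NOT NOT Q AND NOT NOT T))   (double negation)
= R AND (Q AND NOT (NOT NOT Q AND NOT NOT T) OR NOT Q AND NOT ((P OR (NOT P OR S) AND NOT P) AND NOT NOT Q AND NOT NOT T))   (double negation)
= R AND (Q AND NOT (NOT NOT Q AND NOT NOT T) OR NOT Q AND NOT ((P OR NOT P) AND NOT NOT Q AND NOT NOT T))   (absorption)
= R AND (Q AND NOT (NOT NOT Q AND NOT NOT T) OR NOT Q AND NOT (NOT NOT Q AND NOT NOT T))   (complement / identity)
= R AND NOT (NOT NOT Q AND NOT NOT T)   (distribution)
= R AND (NOT Q OR NOT T)   (De Morgan)

R AND (NOT Q OR NOT T)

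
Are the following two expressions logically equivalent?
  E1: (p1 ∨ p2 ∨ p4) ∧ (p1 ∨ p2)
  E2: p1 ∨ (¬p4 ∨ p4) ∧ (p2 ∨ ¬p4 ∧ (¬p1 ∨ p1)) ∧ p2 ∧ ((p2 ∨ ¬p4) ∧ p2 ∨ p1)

E1: (p1 ∨ p2 ∨ p4) ∧ (p1 ∨ p2)
    = p1 ∨ p2   — absorption
E2: p1 ∨ (¬p4 ∨ p4) ∧ (p2 ∨ ¬p4 ∧ (¬p1 ∨ p1)) ∧ p2 ∧ ((p2 ∨ ¬p4) ∧ p2 ∨ p1)
    = p1 ∨ (¬p4 ∨ p4) ∧ (p2 ∨ ¬p4) ∧ p2 ∧ ((p2 ∨ ¬p4) ∧ p2 ∨ p1)   — complement / identity
    = p1 ∨ (p2 ∨ ¬p4) ∧ p2 ∧ ((p2 ∨ ¬p4) ∧ p2 ∨ p1)   — complement / identity
    = p1 ∨ (p2 ∨ ¬p4) ∧ p2   — absorption
    = p1 ∨ p2   — absorption
Both reduce to p1 ∨ p2, so they are equivalent.

Yes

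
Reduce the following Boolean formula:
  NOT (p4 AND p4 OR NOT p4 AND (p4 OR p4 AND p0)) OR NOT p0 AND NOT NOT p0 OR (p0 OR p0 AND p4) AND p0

NOT (p4 AND p4 OR NOT p4 AND (p4 OR p4 AND p0)) OR NOT p0 AND NOT NOT p0 OR (p0 OR p0 AND p4) AND p0
= NOT (p4 AND p4 OR NOT p4 AND p4) OR NOT p0 AND NOT NOT p0 OR (p0 OR p0 AND p4) AND p0   — absorption
= NOT (p4 AND p4 OR NOT p4 AND p4) OR NOT p0 AND NOT NOT p0 OR p0 AND p0   — absorption
= NOT p4 OR NOT p0 AND NOT NOT p0 OR p0 AND p0   — distribution
= NOT p4 OR NOT p0 AND p0 OR p0 AND p0   — double negation
= NOT p4 OR p0   — distribution

NOT p4 OR p0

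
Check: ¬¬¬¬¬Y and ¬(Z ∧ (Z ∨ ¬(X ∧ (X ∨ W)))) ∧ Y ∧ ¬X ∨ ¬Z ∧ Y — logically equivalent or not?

No

E1: ¬¬¬¬¬Y
    = ¬¬¬Y   — double negation
    = ¬Y   — double negation
E2: ¬(Z ∧ (Z ∨ ¬(X ∧ (X ∨ W)))) ∧ Y ∧ ¬X ∨ ¬Z ∧ Y
    = ¬(Z ∧ (Z ∨ ¬X)) ∧ Y ∧ ¬X ∨ ¬Z ∧ Y   — absorption
    = ¬Z ∧ Y ∧ ¬X ∨ ¬Z ∧ Y   — absorption
    = ¬Z ∧ Y   — absorption
These differ: at W=1, X=1, Y=0, Z=0, E1 = 1 but E2 = 0.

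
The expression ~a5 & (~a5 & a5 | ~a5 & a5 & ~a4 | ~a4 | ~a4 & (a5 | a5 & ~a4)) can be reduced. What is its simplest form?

~a5 & ~a4

~a5 & (~a5 & a5 | ~a5 & a5 & ~a4 | ~a4 | ~a4 & (a5 | a5 & ~a4))
= ~a5 & (~a5 & a5 | ~a5 & a5 & ~a4 | ~a4 | ~a4 & a5)   — absorption
= ~a5 & (~a5 & a5 | ~a5 & a5 & ~a4 | ~a4)   — absorption
= ~a5 & (~a5 & a5 | ~a4)   — absorption
= ~a5 & ~a4   — complement / identity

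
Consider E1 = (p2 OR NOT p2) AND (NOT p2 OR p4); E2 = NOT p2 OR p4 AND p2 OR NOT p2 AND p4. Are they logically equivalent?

Yes

E1: (p2 OR NOT p2) AND (NOT p2 OR p4)
    = NOT p2 OR p4   [complement / identity]
E2: NOT p2 OR p4 AND p2 OR NOT p2 AND p4
    = NOT p2 OR p4   [distribution]
Both reduce to NOT p2 OR p4, so they are equivalent.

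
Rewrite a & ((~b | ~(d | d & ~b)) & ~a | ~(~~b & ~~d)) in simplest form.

a & (~b | ~d)

a & ((~b | ~(d | d & ~b)) & ~a | ~(~~b & ~~d))
= a & ((~b | ~d) & ~a | ~(~~b & ~~d))
= a & ((~b | ~d) & ~a | ~b | ~d)
= a & (~b | ~d)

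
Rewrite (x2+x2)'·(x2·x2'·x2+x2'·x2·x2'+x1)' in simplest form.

x2'·x1'

(x2+x2)'·(x2·x2'·x2+x2'·x2·x2'+x1)'
= (x2+x2)'·(x2·x2'+x1)'
= (x2+x2)'·x1'
= x2'·x1'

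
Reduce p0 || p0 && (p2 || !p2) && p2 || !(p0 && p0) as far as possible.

true

p0 || p0 && (p2 || !p2) && p2 || !(p0 && p0)
= p0 || p0 && p2 || !(p0 && p0)   (complement / identity)
= p0 || !(p0 && p0)   (absorption)
= p0 || !p0   (idempotence)
= true   (complement)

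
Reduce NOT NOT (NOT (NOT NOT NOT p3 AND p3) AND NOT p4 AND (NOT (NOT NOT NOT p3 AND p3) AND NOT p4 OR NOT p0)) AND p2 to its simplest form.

NOT p4 AND p2

NOT NOT (NOT (NOT NOT NOT p3 AND p3) AND NOT p4 AND (NOT (NOT NOT NOT p3 AND p3) AND NOT p4 OR NOT p0)) AND p2
= NOT NOT (NOT (NOT NOT NOT p3 AND p3) AND NOT p4) AND p2   [absorption]
= NOT NOT (NOT (NOT p3 AND p3) AND NOT p4) AND p2   [double negation]
= NOT (NOT p3 AND p3 OR p4) AND p2   [De Morgan]
= NOT p4 AND p2   [complement / identity]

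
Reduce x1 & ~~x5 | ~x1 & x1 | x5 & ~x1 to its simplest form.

x1 & ~~x5 | ~x1 & x1 | x5 & ~x1
= x1 & x5 | ~x1 & x1 | x5 & ~x1   (double negation)
= x1 & x5 | x5 & ~x1   (complement / identity)
= x5   (distribution)

x5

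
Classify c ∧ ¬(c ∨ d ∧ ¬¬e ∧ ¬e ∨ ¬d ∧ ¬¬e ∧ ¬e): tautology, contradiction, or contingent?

contradiction

c ∧ ¬(c ∨ d ∧ ¬¬e ∧ ¬e ∨ ¬d ∧ ¬¬e ∧ ¬e)
= c ∧ ¬(c ∨ ¬¬e ∧ ¬e)   (distribution)
= c ∧ ¬(c ∨ e ∧ ¬e)   (double negation)
= c ∧ ¬c   (complement / identity)
= False   (complement)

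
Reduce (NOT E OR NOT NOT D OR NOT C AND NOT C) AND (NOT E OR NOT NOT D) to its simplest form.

NOT E OR D

(NOT E OR NOT NOT D OR NOT C AND NOT C) AND (NOT E OR NOT NOT D)
= (NOT E OR NOT NOT D OR NOT C) AND (NOT E OR NOT NOT D)   — idempotence
= NOT E OR NOT NOT D   — absorption
= NOT E OR D   — double negation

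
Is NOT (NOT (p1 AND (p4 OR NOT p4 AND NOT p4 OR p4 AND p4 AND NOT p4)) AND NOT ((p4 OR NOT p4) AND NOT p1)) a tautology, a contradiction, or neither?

NOT (NOT (p1 AND (p4 OR NOT p4 AND NOT p4 OR p4 AND p4 AND NOT p4)) AND NOT ((p4 OR NOT p4) AND NOT p1))
= NOT (NOT (p1 AND (p4 OR NOT p4 AND NOT p4 OR p4 AND NOT p4)) AND NOT ((p4 OR NOT p4) AND NOT p1))
= p1 AND (p4 OR NOT p4 AND NOT p4 OR p4 AND NOT p4) OR (p4 OR NOT p4) AND NOT p1
= p1 AND (p4 OR NOT p4) OR (p4 OR NOT p4) AND NOT p1
= p4 OR NOT p4
= TRUE

tautology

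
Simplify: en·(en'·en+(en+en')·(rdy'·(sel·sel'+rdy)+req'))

en·req'

en·(en'·en+(en+en')·(rdy'·(sel·sel'+rdy)+req'))
= en·(en'·en+(en+en')·(rdy'·rdy+req'))
= en·(en'·en+rdy'·rdy+req')
= en·(en'·en+req')
= en·req'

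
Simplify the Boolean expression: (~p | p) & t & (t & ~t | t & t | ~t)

t

(~p | p) & t & (t & ~t | t & t | ~t)
= (~p | p) & t & (t | ~t)
= t & (t | ~t)
= t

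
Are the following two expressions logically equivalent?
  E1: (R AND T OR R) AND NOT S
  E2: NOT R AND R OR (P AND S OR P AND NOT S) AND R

No

E1: (R AND T OR R) AND NOT S
    = R AND NOT S   [absorption]
E2: NOT R AND R OR (P AND S OR P AND NOT S) AND R
    = (P AND S OR P AND NOT S) AND R   [complement / identity]
    = P AND R   [distribution]
These differ: at P=1, R=1, S=1, T=1, E1 = 0 but E2 = 1.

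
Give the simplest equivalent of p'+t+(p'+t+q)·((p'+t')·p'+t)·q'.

p'+t

p'+t+(p'+t+q)·((p'+t')·p'+t)·q'
= p'+t+(p'+t+q)·(p'+t)·q'   (absorption)
= p'+t+(p'+t)·q'   (absorption)
= p'+t   (absorption)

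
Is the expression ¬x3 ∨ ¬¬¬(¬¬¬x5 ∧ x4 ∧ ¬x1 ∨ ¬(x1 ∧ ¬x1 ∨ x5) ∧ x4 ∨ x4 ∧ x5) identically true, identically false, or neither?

¬x3 ∨ ¬¬¬(¬¬¬x5 ∧ x4 ∧ ¬x1 ∨ ¬(x1 ∧ ¬x1 ∨ x5) ∧ x4 ∨ x4 ∧ x5)
= ¬x3 ∨ ¬¬¬(¬x5 ∧ x4 ∧ ¬x1 ∨ ¬(x1 ∧ ¬x1 ∨ x5) ∧ x4 ∨ x4 ∧ x5)   — double negation
= ¬x3 ∨ ¬¬¬(¬x5 ∧ x4 ∧ ¬x1 ∨ ¬x5 ∧ x4 ∨ x4 ∧ x5)   — complement / identity
= ¬x3 ∨ ¬¬¬(¬x5 ∧ x4 ∨ x4 ∧ x5)   — absorption
= ¬x3 ∨ ¬¬¬x4   — distribution
= ¬x3 ∨ ¬x4   — double negation
This depends on x3, x4, so it is not a constant.

neither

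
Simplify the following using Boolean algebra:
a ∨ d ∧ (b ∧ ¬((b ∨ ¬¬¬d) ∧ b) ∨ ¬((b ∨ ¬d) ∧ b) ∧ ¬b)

a ∨ d ∧ (b ∧ ¬((b ∨ ¬¬¬d) ∧ b) ∨ ¬((b ∨ ¬d) ∧ b) ∧ ¬b)
= a ∨ d ∧ (b ∧ ¬((b ∨ ¬d) ∧ b) ∨ ¬((b ∨ ¬d) ∧ b) ∧ ¬b)   (double negation)
= a ∨ d ∧ ¬((b ∨ ¬d) ∧ b)   (distribution)
= a ∨ d ∧ ¬b   (absorption)

a ∨ d ∧ ¬b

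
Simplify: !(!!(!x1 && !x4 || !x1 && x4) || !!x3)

!(!!(!x1 && !x4 || !x1 && x4) || !!x3)
= !(!!!x1 || !!x3)
= !!x1 && !x3
= x1 && !x3

x1 && !x3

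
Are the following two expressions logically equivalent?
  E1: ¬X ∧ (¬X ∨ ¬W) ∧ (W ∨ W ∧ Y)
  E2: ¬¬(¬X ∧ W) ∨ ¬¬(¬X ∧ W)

E1: ¬X ∧ (¬X ∨ ¬W) ∧ (W ∨ W ∧ Y)
    = ¬X ∧ (¬X ∨ ¬W) ∧ W   (absorption)
    = ¬X ∧ W   (absorption)
E2: ¬¬(¬X ∧ W) ∨ ¬¬(¬X ∧ W)
    = ¬¬(¬X ∧ W)   (idempotence)
    = ¬X ∧ W   (double negation)
Both reduce to ¬X ∧ W, so they are equivalent.

Yes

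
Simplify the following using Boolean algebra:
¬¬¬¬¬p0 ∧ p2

¬p0 ∧ p2

¬¬¬¬¬p0 ∧ p2
= ¬¬¬p0 ∧ p2   — double negation
= ¬p0 ∧ p2   — double negation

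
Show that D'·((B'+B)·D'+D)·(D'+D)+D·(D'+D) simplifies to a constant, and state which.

1

D'·((B'+B)·D'+D)·(D'+D)+D·(D'+D)
= D'·(D'+D)·(D'+D)+D·(D'+D)
= D'·(D'+D)+D·(D'+D)
= D'+D
= 1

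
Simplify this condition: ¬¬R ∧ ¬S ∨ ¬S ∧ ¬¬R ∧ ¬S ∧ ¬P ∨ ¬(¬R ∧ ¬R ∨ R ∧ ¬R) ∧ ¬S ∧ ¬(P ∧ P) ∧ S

R ∧ ¬S

¬¬R ∧ ¬S ∨ ¬S ∧ ¬¬R ∧ ¬S ∧ ¬P ∨ ¬(¬R ∧ ¬R ∨ R ∧ ¬R) ∧ ¬S ∧ ¬(P ∧ P) ∧ S
= ¬¬R ∧ ¬S ∨ ¬S ∧ ¬¬R ∧ ¬S ∧ ¬P ∨ ¬(¬R ∧ ¬R ∨ R ∧ ¬R) ∧ ¬S ∧ ¬P ∧ S   — idempotence
= ¬¬R ∧ ¬S ∨ ¬S ∧ ¬¬R ∧ ¬S ∧ ¬P ∨ ¬¬R ∧ ¬S ∧ ¬P ∧ S   — distribution
= ¬¬R ∧ ¬S ∨ ¬¬R ∧ ¬S ∧ ¬P   — distribution
= ¬¬R ∧ ¬S   — absorption
= R ∧ ¬S   — double negation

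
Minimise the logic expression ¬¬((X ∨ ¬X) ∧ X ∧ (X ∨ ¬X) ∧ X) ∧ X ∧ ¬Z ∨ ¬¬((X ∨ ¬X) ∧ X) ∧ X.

X

¬¬((X ∨ ¬X) ∧ X ∧ (X ∨ ¬X) ∧ X) ∧ X ∧ ¬Z ∨ ¬¬((X ∨ ¬X) ∧ X) ∧ X
= ¬¬((X ∨ ¬X) ∧ X) ∧ X ∧ ¬Z ∨ ¬¬((X ∨ ¬X) ∧ X) ∧ X   — idempotence
= ¬¬((X ∨ ¬X) ∧ X) ∧ X   — absorption
= ¬¬X ∧ X   — complement / identity
= X ∧ X   — double negation
= X   — idempotence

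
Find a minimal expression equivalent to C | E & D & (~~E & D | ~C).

C | E & D & (~~E & D | ~C)
= C | E & D & (E & D | ~C)   (double negation)
= C | E & D   (absorption)

C | E & D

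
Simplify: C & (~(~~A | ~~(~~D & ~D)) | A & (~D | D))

C & (~(~~A | ~~(~~D & ~D)) | A & (~D | D))
= C & (~(~~A | ~(~D | D)) | A & (~D | D))   — De Morgan
= C & (~A & (~D | D) | A & (~D | D))   — De Morgan
= C & (~D | D)   — distribution
= C   — complement / identity

C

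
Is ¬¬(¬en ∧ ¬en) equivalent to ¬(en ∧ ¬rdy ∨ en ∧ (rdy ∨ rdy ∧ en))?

Yes

E1: ¬¬(¬en ∧ ¬en)
    = ¬¬¬en
    = ¬en
E2: ¬(en ∧ ¬rdy ∨ en ∧ (rdy ∨ rdy ∧ en))
    = ¬(en ∧ ¬rdy ∨ en ∧ rdy)
    = ¬en
Both reduce to ¬en, so they are equivalent.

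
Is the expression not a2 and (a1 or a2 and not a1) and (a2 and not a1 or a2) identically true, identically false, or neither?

identically false

not a2 and (a1 or a2 and not a1) and (a2 and not a1 or a2)
= not a2 and (a2 and not a1 or a1 and a2)   (distribution)
= not a2 and a2   (distribution)
= False   (complement)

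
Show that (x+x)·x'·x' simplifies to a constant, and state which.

0

(x+x)·x'·x'
= (x+x)·x'
= x·x'
= 0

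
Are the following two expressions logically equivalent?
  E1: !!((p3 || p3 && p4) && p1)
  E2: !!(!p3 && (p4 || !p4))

No

E1: !!((p3 || p3 && p4) && p1)
    = (p3 || p3 && p4) && p1   — double negation
    = p3 && p1   — absorption
E2: !!(!p3 && (p4 || !p4))
    = !!!p3   — complement / identity
    = !p3   — double negation
These differ: at p1=0, p3=0, p4=1, E1 = 0 but E2 = 1.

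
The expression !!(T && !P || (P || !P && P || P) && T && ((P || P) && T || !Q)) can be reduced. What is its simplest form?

T

!!(T && !P || (P || !P && P || P) && T && ((P || P) && T || !Q))
= !!(T && !P || (P || P) && T && ((P || P) && T || !Q))   — complement / identity
= T && !P || (P || P) && T && ((P || P) && T || !Q)   — double negation
= T && !P || (P || P) && T   — absorption
= T && !P || P && T   — idempotence
= T   — distribution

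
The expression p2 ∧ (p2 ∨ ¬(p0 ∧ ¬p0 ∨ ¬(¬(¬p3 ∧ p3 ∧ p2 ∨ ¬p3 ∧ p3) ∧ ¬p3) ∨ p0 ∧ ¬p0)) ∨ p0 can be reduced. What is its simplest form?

p2 ∨ p0

p2 ∧ (p2 ∨ ¬(p0 ∧ ¬p0 ∨ ¬(¬(¬p3 ∧ p3 ∧ p2 ∨ ¬p3 ∧ p3) ∧ ¬p3) ∨ p0 ∧ ¬p0)) ∨ p0
= p2 ∧ (p2 ∨ ¬(p0 ∧ ¬p0 ∨ ¬(¬(¬p3 ∧ p3) ∧ ¬p3) ∨ p0 ∧ ¬p0)) ∨ p0   — absorption
= p2 ∧ (p2 ∨ ¬(¬(¬(¬p3 ∧ p3) ∧ ¬p3) ∨ p0 ∧ ¬p0)) ∨ p0   — complement / identity
= p2 ∧ (p2 ∨ ¬(¬p3 ∧ p3 ∨ p3 ∨ p0 ∧ ¬p0)) ∨ p0   — De Morgan
= p2 ∧ (p2 ∨ ¬(p3 ∨ p0 ∧ ¬p0)) ∨ p0   — complement / identity
= p2 ∧ (p2 ∨ ¬p3) ∨ p0   — complement / identity
= p2 ∨ p0   — absorption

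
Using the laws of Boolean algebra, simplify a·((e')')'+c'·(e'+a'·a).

a·((e')')'+c'·(e'+a'·a)
= a·e'+c'·(e'+a'·a)   — double negation
= a·e'+c'·e'   — complement / identity
= (a+c')·e'   — distribution

(a+c')·e'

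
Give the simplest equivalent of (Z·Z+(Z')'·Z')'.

Z'

(Z·Z+(Z')'·Z')'
= (Z·Z+Z·Z')'   (double negation)
= Z'   (distribution)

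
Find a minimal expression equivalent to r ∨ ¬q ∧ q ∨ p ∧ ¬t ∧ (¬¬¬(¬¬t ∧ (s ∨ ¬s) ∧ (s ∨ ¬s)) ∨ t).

r ∨ ¬q ∧ q ∨ p ∧ ¬t ∧ (¬¬¬(¬¬t ∧ (s ∨ ¬s) ∧ (s ∨ ¬s)) ∨ t)
= r ∨ ¬q ∧ q ∨ p ∧ ¬t ∧ (¬¬¬(¬¬t ∧ (s ∨ ¬s)) ∨ t)   — idempotence
= r ∨ ¬q ∧ q ∨ p ∧ ¬t ∧ (¬(¬¬t ∧ (s ∨ ¬s)) ∨ t)   — double negation
= r ∨ p ∧ ¬t ∧ (¬(¬¬t ∧ (s ∨ ¬s)) ∨ t)   — complement / identity
= r ∨ p ∧ ¬t ∧ (¬¬¬t ∨ t)   — complement / identity
= r ∨ p ∧ ¬t ∧ (¬t ∨ t)   — double negation
= r ∨ p ∧ ¬t   — complement / identity

r ∨ p ∧ ¬t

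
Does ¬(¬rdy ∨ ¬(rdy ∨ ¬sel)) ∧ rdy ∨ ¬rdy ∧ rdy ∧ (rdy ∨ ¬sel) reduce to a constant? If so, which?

no

¬(¬rdy ∨ ¬(rdy ∨ ¬sel)) ∧ rdy ∨ ¬rdy ∧ rdy ∧ (rdy ∨ ¬sel)
= rdy ∧ (rdy ∨ ¬sel) ∧ rdy ∨ ¬rdy ∧ rdy ∧ (rdy ∨ ¬sel)   — De Morgan
= rdy ∧ (rdy ∨ ¬sel)   — distribution
= rdy   — absorption
This depends on rdy, so it is not a constant.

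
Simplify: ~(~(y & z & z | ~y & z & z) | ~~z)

0

~(~(y & z & z | ~y & z & z) | ~~z)
= ~(~(z & z) | ~~z)   — distribution
= z & z & ~z   — De Morgan
= z & ~z   — idempotence
= 0   — complement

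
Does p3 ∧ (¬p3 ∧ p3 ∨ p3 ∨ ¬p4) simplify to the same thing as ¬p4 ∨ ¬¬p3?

E1: p3 ∧ (¬p3 ∧ p3 ∨ p3 ∨ ¬p4)
    = p3 ∧ (p3 ∨ ¬p4)   [complement / identity]
    = p3   [absorption]
E2: ¬p4 ∨ ¬¬p3
    = ¬p4 ∨ p3   [double negation]
These differ: at p3=0, p4=0, E1 = 0 but E2 = 1.

No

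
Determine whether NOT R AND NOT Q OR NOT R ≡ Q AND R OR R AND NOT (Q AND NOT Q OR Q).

E1: NOT R AND NOT Q OR NOT R
    = NOT R
E2: Q AND R OR R AND NOT (Q AND NOT Q OR Q)
    = Q AND R OR R AND NOT Q
    = R
These differ: at Q=0, R=0, E1 = 1 but E2 = 0.

No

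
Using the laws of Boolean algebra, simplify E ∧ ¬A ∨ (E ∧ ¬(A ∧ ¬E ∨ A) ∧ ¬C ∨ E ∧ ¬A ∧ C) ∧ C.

E ∧ ¬A

E ∧ ¬A ∨ (E ∧ ¬(A ∧ ¬E ∨ A) ∧ ¬C ∨ E ∧ ¬A ∧ C) ∧ C
= E ∧ ¬A ∨ (E ∧ ¬A ∧ ¬C ∨ E ∧ ¬A ∧ C) ∧ C   — absorption
= E ∧ ¬A ∨ E ∧ ¬A ∧ C   — distribution
= E ∧ ¬A   — absorption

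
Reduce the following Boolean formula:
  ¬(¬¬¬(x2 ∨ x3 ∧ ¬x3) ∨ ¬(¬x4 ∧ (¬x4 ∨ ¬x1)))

¬(¬¬¬(x2 ∨ x3 ∧ ¬x3) ∨ ¬(¬x4 ∧ (¬x4 ∨ ¬x1)))
= ¬(¬¬¬x2 ∨ ¬(¬x4 ∧ (¬x4 ∨ ¬x1)))   (complement / identity)
= ¬(¬¬¬x2 ∨ ¬¬x4)   (absorption)
= ¬¬x2 ∧ ¬x4   (De Morgan)
= x2 ∧ ¬x4   (double negation)

x2 ∧ ¬x4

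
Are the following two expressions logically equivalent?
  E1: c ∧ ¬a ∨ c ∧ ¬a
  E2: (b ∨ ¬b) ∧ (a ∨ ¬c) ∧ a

E1: c ∧ ¬a ∨ c ∧ ¬a
    = c ∧ ¬a   — idempotence
E2: (b ∨ ¬b) ∧ (a ∨ ¬c) ∧ a
    = (b ∨ ¬b) ∧ a   — absorption
    = a   — complement / identity
These differ: at a=1, b=0, c=0, E1 = 0 but E2 = 1.

No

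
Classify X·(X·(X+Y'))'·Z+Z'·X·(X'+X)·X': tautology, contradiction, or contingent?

contradiction

X·(X·(X+Y'))'·Z+Z'·X·(X'+X)·X'
= X·(X·(X+Y'))'·Z+Z'·X·X'   — complement / identity
= X·X'·Z+Z'·X·X'   — absorption
= X·X'   — distribution
= 0   — complement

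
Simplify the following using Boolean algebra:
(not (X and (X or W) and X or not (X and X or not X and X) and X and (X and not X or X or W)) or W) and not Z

(not X or W) and not Z

(not (X and (X or W) and X or not (X and X or not X and X) and X and (X and not X or X or W)) or W) and not Z
= (not (X and (X or W) and X or not X and X and (X and not X or X or W)) or W) and not Z
= (not (X and (X or W) and X or not X and X and (X or W)) or W) and not Z
= (not (X and (X or W)) or W) and not Z
= (not X or W) and not Z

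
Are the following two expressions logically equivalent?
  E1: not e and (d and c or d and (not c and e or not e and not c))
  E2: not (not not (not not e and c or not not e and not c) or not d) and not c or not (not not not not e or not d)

E1: not e and (d and c or d and (not c and e or not e and not c))
    = not e and (d and c or d and not c)   — distribution
    = not e and d   — distribution
E2: not (not not (not not e and c or not not e and not c) or not d) and not c or not (not not not not e or not d)
    = not (not not not not e or not d) and not c or not (not not not not e or not d)   — distribution
    = not (not not not not e or not d)   — absorption
    = not (not not e or not d)   — double negation
    = not e and d   — De Morgan
Both reduce to not e and d, so they are equivalent.

Yes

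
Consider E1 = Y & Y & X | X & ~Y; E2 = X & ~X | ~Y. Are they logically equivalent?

E1: Y & Y & X | X & ~Y
    = Y & X | X & ~Y
    = X
E2: X & ~X | ~Y
    = ~Y
These differ: at X=0, Y=0, E1 = 0 but E2 = 1.

No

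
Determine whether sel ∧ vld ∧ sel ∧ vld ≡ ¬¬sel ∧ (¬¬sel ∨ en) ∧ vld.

E1: sel ∧ vld ∧ sel ∧ vld
    = sel ∧ vld   [idempotence]
E2: ¬¬sel ∧ (¬¬sel ∨ en) ∧ vld
    = ¬¬sel ∧ vld   [absorption]
    = sel ∧ vld   [double negation]
Both reduce to sel ∧ vld, so they are equivalent.

Yes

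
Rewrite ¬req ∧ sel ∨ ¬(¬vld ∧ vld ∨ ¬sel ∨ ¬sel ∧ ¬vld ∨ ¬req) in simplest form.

¬req ∧ sel ∨ ¬(¬vld ∧ vld ∨ ¬sel ∨ ¬sel ∧ ¬vld ∨ ¬req)
= ¬req ∧ sel ∨ ¬(¬vld ∧ vld ∨ ¬sel ∨ ¬req)   (absorption)
= ¬req ∧ sel ∨ ¬(¬sel ∨ ¬req)   (complement / identity)
= ¬req ∧ sel ∨ sel ∧ req   (De Morgan)
= sel   (distribution)

sel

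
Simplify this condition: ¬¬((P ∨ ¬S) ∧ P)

¬¬((P ∨ ¬S) ∧ P)
= ¬¬P
= P

P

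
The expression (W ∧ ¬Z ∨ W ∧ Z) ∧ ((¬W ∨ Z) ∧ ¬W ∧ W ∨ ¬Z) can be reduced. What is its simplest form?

W ∧ ¬Z

(W ∧ ¬Z ∨ W ∧ Z) ∧ ((¬W ∨ Z) ∧ ¬W ∧ W ∨ ¬Z)
= W ∧ ((¬W ∨ Z) ∧ ¬W ∧ W ∨ ¬Z)   — distribution
= W ∧ (¬W ∧ W ∨ ¬Z)   — absorption
= W ∧ ¬Z   — complement / identity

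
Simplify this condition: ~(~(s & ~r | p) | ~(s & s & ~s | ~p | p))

s & ~r | p

~(~(s & ~r | p) | ~(s & s & ~s | ~p | p))
= (s & ~r | p) & (s & s & ~s | ~p | p)   — De Morgan
= (s & ~r | p) & (s & ~s | ~p | p)   — idempotence
= (s & ~r | p) & (~p | p)   — complement / identity
= s & ~r | p   — complement / identity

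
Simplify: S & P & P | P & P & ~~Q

S & P & P | P & P & ~~Q
= P & P & (S | ~~Q)   (distribution)
= P & (S | ~~Q)   (idempotence)
= P & (S | Q)   (double negation)

P & (S | Q)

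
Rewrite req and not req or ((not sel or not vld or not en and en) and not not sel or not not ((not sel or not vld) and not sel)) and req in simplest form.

req and not req or ((not sel or not vld or not en and en) and not not sel or not not ((not sel or not vld) and not sel)) and req
= req and not req or ((not sel or not vld) and not not sel or not not ((not sel or not vld) and not sel)) and req   [complement / identity]
= req and not req or ((not sel or not vld) and not not sel or (not sel or not vld) and not sel) and req   [double negation]
= ((not sel or not vld) and not not sel or (not sel or not vld) and not sel) and req   [complement / identity]
= ((not sel or not vld) and sel or (not sel or not vld) and not sel) and req   [double negation]
= (not sel or not vld) and req   [distribution]

(not sel or not vld) and req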